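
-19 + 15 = -4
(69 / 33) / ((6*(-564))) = -23 / 37224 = -0.00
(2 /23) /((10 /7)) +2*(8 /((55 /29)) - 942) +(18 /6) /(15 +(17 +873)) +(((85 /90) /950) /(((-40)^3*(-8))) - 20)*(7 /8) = -6071634815748790633 /3207414988800000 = -1893.00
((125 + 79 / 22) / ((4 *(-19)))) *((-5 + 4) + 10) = -25461 / 1672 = -15.23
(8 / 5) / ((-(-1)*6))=4 / 15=0.27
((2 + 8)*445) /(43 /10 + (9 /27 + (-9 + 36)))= 133500 /949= 140.67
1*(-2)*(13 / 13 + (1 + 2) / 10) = -13 / 5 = -2.60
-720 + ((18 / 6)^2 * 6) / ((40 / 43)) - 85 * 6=-23439 / 20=-1171.95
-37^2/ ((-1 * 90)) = 1369/ 90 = 15.21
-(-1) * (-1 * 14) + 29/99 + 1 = -1258/99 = -12.71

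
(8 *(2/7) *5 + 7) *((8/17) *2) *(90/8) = 23220/119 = 195.13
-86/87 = -0.99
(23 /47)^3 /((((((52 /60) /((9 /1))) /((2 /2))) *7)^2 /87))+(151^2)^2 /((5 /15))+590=1340928350372479384 /859758263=1559657415.44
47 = 47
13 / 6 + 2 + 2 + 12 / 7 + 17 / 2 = 344 / 21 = 16.38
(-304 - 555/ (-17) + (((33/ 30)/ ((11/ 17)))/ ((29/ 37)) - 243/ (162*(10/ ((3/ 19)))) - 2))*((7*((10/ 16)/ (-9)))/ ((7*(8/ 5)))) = 254040215/ 21581568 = 11.77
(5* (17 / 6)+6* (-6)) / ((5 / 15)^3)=-1179 / 2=-589.50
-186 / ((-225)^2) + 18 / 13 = 302944 / 219375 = 1.38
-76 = -76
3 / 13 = 0.23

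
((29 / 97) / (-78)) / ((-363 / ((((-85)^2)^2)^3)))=4125010956948991455078125 / 2746458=1501938481108755879.42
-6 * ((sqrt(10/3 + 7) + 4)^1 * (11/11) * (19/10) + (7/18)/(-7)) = -679/15 - 19 * sqrt(93)/5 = -81.91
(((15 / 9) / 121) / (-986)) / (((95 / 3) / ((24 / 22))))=-6 / 12467477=-0.00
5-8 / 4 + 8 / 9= 35 / 9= 3.89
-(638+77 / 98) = -8943 / 14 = -638.79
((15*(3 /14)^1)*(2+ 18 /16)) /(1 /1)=1125 /112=10.04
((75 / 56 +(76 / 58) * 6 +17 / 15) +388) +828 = 29873513 / 24360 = 1226.33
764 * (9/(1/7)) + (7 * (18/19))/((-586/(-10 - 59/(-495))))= 14737330657/306185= 48132.11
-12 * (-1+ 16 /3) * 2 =-104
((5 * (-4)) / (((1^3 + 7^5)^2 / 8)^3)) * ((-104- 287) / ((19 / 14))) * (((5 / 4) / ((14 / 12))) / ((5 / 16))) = 5865 / 13073741762951496715352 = 0.00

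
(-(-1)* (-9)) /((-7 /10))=90 /7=12.86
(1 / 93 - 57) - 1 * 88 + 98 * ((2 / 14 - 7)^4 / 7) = 982740364 / 31899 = 30807.87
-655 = -655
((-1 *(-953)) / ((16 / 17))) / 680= 953 / 640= 1.49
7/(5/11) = 77/5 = 15.40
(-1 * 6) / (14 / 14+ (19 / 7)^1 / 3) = -63 / 20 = -3.15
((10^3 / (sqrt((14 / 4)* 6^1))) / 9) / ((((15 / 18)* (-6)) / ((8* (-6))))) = 3200* sqrt(21) / 63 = 232.77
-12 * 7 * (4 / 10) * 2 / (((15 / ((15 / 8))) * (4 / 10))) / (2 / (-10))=105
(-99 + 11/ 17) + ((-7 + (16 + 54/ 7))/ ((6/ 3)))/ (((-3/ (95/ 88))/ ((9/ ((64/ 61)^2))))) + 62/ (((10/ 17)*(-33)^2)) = -5216492408087/ 42464378880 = -122.84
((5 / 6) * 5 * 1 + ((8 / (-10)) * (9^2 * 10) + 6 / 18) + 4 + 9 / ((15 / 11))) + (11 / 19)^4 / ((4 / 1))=-1649530013 / 2606420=-632.87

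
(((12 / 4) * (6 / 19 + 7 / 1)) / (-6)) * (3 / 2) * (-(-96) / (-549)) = 1112 / 1159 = 0.96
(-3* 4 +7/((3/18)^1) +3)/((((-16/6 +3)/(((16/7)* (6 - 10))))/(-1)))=6336/7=905.14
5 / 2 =2.50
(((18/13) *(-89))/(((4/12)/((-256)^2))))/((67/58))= -18268028928/871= -20973626.78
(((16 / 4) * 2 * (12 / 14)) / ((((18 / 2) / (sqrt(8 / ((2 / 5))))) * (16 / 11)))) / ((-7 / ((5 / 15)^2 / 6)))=-11 * sqrt(5) / 3969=-0.01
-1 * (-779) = 779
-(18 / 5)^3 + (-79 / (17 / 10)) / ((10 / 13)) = -227519 / 2125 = -107.07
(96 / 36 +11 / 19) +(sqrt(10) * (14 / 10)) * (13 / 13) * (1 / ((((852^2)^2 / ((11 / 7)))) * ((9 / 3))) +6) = 185 / 57 +66394013769227 * sqrt(10) / 7904049258240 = 29.81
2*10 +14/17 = 354/17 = 20.82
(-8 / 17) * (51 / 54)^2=-0.42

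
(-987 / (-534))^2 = 108241 / 31684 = 3.42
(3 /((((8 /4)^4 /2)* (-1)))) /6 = -1 /16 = -0.06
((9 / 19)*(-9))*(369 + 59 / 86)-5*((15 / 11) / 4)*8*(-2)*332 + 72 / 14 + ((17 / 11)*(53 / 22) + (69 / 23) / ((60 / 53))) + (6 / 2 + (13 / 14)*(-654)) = 95298583467 / 13839980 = 6885.75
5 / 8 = 0.62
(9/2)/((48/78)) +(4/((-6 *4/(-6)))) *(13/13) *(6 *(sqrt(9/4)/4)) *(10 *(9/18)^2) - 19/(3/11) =-2723/48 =-56.73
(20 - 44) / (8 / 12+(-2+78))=-36 / 115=-0.31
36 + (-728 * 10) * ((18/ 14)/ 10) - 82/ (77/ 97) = -77254/ 77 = -1003.30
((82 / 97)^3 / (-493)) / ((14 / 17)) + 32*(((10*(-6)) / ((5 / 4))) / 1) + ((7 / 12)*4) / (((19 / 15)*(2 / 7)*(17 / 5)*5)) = -183792654138673 / 119686111874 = -1535.62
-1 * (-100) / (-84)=-25 / 21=-1.19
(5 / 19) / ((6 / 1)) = 0.04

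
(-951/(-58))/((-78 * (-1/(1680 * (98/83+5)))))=68300820/31291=2182.76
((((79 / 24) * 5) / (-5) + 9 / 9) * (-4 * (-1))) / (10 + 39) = -55 / 294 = -0.19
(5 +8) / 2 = 13 / 2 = 6.50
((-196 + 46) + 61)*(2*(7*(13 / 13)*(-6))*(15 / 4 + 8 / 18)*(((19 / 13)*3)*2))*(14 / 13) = 50046836 / 169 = 296135.12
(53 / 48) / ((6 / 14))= 371 / 144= 2.58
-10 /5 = -2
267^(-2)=1 / 71289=0.00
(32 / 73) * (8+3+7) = 576 / 73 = 7.89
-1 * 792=-792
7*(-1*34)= -238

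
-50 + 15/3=-45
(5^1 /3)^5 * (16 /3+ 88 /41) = 2875000 /29889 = 96.19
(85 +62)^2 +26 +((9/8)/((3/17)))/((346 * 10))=598856851/27680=21635.00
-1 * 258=-258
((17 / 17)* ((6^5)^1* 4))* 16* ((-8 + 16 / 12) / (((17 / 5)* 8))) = -121976.47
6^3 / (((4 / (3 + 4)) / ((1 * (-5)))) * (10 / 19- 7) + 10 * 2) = 17955 / 1724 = 10.41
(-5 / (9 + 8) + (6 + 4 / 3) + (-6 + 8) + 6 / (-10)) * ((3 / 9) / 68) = 538 / 13005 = 0.04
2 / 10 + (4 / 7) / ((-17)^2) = 0.20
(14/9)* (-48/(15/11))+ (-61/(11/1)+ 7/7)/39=-353102/6435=-54.87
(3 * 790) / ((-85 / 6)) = -2844 / 17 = -167.29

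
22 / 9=2.44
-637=-637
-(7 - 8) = 1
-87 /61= -1.43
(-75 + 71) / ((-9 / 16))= 64 / 9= 7.11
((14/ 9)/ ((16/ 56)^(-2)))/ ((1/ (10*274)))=21920/ 63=347.94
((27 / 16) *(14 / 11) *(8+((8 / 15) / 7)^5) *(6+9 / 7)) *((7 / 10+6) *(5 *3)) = 14536851662219 / 1155481250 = 12580.78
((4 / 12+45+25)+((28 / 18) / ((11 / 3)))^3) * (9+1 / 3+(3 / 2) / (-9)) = 12651565 / 19602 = 645.42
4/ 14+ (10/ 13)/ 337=8832/ 30667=0.29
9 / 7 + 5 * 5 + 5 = 219 / 7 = 31.29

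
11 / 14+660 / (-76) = -2101 / 266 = -7.90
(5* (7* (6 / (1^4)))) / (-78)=-2.69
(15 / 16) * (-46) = -345 / 8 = -43.12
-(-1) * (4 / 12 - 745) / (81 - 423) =2.18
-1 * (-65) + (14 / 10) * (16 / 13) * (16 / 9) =68.06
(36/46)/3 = 6/23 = 0.26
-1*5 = -5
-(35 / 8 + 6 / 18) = -4.71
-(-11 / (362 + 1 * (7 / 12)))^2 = -17424 / 18931201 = -0.00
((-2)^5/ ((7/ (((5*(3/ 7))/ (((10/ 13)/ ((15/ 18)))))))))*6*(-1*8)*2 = 49920/ 49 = 1018.78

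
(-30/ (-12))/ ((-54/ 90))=-25/ 6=-4.17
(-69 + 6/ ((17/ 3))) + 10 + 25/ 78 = -57.62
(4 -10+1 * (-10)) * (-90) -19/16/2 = 46061/32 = 1439.41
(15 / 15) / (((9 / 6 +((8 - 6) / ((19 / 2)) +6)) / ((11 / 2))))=209 / 293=0.71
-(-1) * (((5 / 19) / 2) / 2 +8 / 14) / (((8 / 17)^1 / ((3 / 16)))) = 17289 / 68096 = 0.25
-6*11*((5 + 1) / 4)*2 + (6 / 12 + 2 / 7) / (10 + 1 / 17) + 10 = -449885 / 2394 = -187.92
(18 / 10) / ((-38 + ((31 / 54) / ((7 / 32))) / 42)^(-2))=22672529476 / 8751645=2590.66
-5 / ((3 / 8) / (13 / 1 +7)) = -800 / 3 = -266.67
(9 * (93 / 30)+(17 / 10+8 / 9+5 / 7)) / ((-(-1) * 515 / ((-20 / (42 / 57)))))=-1.64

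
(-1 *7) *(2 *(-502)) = 7028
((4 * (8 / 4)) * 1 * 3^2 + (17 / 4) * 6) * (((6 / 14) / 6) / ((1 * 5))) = 1.39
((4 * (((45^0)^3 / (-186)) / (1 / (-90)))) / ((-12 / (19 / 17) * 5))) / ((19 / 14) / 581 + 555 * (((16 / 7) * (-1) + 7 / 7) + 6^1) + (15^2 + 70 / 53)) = -8190938 / 645846893529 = -0.00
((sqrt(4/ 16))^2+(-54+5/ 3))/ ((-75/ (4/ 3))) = 25/ 27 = 0.93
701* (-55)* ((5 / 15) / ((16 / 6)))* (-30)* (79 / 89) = 128336.17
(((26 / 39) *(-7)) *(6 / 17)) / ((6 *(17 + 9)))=-7 / 663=-0.01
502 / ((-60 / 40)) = -1004 / 3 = -334.67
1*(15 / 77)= 15 / 77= 0.19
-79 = -79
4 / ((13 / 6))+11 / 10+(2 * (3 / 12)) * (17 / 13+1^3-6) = 11 / 10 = 1.10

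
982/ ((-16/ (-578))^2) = 41008811/ 32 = 1281525.34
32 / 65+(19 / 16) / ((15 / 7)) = 653 / 624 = 1.05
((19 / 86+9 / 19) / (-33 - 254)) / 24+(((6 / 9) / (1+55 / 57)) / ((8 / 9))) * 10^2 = 214798945 / 5627496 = 38.17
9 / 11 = 0.82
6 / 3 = 2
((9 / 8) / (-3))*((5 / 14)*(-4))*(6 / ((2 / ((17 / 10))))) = 153 / 56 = 2.73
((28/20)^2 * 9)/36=49/100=0.49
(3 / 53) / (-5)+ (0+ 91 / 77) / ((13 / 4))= 1027 / 2915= 0.35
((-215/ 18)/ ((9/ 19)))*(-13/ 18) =53105/ 2916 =18.21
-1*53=-53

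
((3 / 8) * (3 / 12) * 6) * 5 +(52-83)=-451 / 16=-28.19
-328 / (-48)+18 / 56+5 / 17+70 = 110597 / 1428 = 77.45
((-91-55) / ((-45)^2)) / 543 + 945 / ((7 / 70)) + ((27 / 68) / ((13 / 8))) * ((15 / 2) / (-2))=4592369425093 / 486012150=9449.08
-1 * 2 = -2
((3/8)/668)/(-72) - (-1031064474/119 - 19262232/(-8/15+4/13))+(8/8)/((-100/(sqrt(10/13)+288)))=-29266654423802783/381561600 - sqrt(130)/1300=-76702305.54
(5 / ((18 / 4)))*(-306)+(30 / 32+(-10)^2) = -3825 / 16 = -239.06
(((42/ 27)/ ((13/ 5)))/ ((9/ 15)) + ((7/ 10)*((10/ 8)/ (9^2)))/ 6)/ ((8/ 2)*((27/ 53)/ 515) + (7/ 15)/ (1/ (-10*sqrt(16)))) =-1378151845/ 25747046208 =-0.05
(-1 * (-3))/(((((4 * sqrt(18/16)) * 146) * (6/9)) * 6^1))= sqrt(2)/1168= 0.00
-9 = -9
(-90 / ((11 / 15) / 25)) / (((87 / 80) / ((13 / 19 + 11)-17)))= 90900000 / 6061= 14997.53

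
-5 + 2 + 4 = 1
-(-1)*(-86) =-86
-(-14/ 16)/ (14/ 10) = 0.62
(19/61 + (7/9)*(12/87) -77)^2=1486570562500/253478241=5864.69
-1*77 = -77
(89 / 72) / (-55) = -89 / 3960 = -0.02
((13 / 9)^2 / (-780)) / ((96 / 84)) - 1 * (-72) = 72.00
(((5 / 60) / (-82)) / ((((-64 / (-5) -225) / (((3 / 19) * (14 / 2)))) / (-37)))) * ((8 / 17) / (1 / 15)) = -0.00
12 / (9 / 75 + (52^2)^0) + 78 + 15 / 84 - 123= -955 / 28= -34.11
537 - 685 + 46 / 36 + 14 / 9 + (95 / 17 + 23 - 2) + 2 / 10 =-60373 / 510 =-118.38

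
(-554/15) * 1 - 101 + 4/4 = -2054/15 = -136.93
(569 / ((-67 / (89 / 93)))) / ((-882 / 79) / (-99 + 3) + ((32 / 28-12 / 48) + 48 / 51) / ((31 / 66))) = -7617216656 / 3768663771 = -2.02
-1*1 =-1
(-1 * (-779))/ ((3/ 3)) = 779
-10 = -10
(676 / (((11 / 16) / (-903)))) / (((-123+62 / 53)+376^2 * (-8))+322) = 172547648 / 219753655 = 0.79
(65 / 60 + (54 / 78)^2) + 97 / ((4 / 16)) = 790033 / 2028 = 389.56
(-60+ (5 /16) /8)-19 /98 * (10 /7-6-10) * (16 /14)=-17435419 /307328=-56.73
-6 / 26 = -3 / 13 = -0.23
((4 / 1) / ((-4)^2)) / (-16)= -1 / 64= -0.02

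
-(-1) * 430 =430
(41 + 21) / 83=62 / 83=0.75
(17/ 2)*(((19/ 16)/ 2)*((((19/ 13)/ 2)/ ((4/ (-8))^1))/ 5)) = -6137/ 4160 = -1.48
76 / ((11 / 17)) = 1292 / 11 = 117.45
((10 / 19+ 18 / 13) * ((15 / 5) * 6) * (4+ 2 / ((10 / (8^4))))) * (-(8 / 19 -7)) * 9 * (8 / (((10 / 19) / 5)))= 31472582400 / 247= 127419361.94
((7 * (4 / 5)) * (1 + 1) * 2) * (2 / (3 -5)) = -112 / 5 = -22.40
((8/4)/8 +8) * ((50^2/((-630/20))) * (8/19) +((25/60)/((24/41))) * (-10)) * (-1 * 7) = 2846525/1216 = 2340.89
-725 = -725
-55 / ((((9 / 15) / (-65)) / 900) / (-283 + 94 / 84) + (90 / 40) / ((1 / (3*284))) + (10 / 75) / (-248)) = -1968085762500 / 68596715430427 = -0.03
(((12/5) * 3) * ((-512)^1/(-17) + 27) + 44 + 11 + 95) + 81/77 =3680247/6545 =562.30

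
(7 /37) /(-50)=-7 /1850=-0.00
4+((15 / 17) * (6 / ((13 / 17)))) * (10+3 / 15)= 970 / 13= 74.62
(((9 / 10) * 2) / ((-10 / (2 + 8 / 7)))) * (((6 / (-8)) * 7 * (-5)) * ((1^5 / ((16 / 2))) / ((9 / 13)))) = -429 / 160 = -2.68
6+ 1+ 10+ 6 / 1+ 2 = 25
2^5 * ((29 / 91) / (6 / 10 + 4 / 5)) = 4640 / 637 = 7.28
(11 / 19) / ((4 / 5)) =55 / 76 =0.72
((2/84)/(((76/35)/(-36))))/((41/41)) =-15/38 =-0.39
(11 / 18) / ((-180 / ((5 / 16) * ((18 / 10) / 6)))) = -11 / 34560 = -0.00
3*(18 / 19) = 54 / 19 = 2.84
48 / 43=1.12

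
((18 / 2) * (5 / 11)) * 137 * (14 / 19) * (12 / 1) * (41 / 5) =8492904 / 209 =40635.90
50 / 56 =25 / 28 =0.89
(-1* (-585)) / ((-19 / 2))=-1170 / 19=-61.58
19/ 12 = 1.58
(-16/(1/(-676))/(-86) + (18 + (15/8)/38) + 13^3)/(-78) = -27311093/1019616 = -26.79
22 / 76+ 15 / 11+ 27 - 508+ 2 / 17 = -3405403 / 7106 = -479.23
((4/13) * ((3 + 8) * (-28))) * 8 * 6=-59136/13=-4548.92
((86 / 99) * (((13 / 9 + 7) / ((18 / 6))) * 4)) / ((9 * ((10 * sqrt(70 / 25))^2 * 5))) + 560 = 560.00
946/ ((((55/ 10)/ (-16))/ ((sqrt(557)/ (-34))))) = 1376 * sqrt(557)/ 17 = 1910.28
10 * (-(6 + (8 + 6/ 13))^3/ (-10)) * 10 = 66446720/ 2197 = 30244.30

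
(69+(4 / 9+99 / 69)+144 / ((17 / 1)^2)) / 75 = 0.95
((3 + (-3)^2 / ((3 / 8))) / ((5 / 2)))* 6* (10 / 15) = 216 / 5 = 43.20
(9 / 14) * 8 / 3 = 12 / 7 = 1.71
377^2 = 142129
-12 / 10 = -6 / 5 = -1.20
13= 13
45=45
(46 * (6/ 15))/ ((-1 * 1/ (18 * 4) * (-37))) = 6624/ 185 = 35.81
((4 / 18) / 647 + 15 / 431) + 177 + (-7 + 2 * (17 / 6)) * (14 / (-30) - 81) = 398287784 / 1394285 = 285.66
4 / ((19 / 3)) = 12 / 19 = 0.63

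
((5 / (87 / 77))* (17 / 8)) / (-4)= -6545 / 2784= -2.35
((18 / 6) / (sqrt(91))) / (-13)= -3 * sqrt(91) / 1183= -0.02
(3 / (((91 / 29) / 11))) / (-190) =-957 / 17290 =-0.06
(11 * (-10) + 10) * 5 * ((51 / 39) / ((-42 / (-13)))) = -4250 / 21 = -202.38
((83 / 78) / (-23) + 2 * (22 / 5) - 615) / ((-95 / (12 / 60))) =5438029 / 4260750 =1.28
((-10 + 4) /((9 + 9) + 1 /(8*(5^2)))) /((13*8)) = -150 /46813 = -0.00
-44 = -44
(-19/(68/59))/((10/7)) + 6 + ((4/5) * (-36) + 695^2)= 328433649/680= 482990.66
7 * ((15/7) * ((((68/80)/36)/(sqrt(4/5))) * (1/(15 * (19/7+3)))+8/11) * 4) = 119 * sqrt(5)/14400+480/11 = 43.65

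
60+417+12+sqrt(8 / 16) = sqrt(2) / 2+489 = 489.71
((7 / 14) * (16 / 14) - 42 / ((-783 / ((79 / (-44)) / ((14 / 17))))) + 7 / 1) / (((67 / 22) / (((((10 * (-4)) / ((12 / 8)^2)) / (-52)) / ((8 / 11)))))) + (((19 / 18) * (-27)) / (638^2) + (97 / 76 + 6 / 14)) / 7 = 74549890145363 / 53471726636328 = 1.39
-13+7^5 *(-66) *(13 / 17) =-14420627 / 17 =-848272.18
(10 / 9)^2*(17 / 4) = 425 / 81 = 5.25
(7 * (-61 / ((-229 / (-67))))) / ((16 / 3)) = -23.42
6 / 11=0.55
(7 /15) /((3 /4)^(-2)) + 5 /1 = 421 /80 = 5.26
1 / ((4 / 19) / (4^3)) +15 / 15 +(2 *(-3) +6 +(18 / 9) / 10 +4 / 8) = 3057 / 10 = 305.70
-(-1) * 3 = 3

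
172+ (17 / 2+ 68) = 497 / 2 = 248.50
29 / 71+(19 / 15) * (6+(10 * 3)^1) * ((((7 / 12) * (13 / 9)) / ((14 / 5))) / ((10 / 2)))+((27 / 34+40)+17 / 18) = 4876559 / 108630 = 44.89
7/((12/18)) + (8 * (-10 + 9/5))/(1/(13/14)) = -3529/70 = -50.41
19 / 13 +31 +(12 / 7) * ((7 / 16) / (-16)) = 26969 / 832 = 32.41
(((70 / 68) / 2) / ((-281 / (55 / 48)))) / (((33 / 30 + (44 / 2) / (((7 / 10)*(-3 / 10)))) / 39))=238875 / 302517856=0.00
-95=-95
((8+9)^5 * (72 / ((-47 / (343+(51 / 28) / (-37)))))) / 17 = -534145693266 / 12173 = -43879544.34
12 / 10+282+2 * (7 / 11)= 15646 / 55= 284.47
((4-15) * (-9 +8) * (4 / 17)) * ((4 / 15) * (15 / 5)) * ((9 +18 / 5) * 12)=133056 / 425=313.07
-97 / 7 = -13.86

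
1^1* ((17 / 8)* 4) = 17 / 2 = 8.50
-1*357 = -357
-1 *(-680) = 680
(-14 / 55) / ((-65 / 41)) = 574 / 3575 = 0.16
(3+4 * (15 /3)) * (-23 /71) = -529 /71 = -7.45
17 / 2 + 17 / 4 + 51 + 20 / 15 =781 / 12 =65.08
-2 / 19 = -0.11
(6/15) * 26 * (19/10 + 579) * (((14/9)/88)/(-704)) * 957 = -15329951/105600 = -145.17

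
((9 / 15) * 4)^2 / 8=18 / 25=0.72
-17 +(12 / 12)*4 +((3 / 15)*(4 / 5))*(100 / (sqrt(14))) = -13 +8*sqrt(14) / 7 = -8.72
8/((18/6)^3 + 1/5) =5/17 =0.29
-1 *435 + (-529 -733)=-1697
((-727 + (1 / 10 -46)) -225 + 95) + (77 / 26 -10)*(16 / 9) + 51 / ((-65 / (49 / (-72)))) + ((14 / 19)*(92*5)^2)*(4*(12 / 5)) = 1495876.70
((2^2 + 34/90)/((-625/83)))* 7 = -114457/28125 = -4.07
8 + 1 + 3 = 12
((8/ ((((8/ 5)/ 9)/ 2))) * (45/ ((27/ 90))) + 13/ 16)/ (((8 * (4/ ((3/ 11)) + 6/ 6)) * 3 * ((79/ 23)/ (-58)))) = -144080671/ 237632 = -606.32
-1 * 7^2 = -49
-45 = -45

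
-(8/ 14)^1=-4/ 7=-0.57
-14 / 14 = -1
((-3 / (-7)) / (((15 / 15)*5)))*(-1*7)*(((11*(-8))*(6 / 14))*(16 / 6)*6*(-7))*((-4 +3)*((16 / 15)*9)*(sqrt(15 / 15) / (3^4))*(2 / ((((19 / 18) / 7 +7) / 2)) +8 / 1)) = 2571.01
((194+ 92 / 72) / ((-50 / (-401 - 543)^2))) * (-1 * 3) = 156617152 / 15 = 10441143.47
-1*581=-581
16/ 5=3.20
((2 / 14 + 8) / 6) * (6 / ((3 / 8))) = 152 / 7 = 21.71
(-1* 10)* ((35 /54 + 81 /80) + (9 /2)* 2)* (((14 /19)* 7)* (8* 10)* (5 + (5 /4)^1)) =-274932.50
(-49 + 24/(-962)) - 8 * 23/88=-270454/5291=-51.12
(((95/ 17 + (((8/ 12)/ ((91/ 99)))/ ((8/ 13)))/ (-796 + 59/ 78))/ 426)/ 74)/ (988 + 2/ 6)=7497881/ 41814202050040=0.00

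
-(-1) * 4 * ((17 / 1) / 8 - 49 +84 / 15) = -1651 / 10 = -165.10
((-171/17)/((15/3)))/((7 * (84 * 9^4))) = -0.00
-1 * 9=-9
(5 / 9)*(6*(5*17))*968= 274266.67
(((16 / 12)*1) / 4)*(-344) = -114.67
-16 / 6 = -8 / 3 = -2.67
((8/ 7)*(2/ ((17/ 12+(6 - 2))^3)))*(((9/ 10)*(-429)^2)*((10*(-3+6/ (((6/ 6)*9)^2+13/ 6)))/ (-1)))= 395898928128/ 5676125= 69748.10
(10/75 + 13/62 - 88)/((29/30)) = -81521/899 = -90.68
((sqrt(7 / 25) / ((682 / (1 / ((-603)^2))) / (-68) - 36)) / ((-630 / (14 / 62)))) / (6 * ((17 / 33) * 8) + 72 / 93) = 187 * sqrt(7) / 242602537843800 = 0.00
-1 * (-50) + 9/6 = 103/2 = 51.50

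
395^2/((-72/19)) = -2964475/72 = -41173.26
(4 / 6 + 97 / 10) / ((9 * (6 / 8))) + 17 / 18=2009 / 810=2.48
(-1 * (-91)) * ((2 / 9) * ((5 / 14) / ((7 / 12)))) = 260 / 21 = 12.38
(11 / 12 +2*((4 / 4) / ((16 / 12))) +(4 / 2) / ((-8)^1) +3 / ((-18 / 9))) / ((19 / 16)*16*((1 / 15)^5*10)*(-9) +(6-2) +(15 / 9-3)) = 5625 / 22481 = 0.25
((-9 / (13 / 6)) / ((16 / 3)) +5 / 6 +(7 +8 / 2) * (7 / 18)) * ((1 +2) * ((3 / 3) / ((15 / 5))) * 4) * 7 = 28385 / 234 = 121.30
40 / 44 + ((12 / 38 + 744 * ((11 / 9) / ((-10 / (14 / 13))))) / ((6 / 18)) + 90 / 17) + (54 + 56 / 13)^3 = 197947.10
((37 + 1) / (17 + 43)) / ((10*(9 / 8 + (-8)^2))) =38 / 39075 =0.00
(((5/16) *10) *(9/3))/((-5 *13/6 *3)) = -15/52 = -0.29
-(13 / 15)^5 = -0.49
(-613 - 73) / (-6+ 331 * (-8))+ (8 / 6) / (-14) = 0.16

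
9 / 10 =0.90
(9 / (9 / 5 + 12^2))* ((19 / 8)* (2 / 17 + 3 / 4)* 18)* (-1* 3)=-5605 / 816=-6.87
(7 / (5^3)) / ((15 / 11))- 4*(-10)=75077 / 1875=40.04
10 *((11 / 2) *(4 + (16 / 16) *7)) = 605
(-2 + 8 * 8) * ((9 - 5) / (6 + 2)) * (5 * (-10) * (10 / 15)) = -3100 / 3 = -1033.33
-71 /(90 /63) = -497 /10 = -49.70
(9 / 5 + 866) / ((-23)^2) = 4339 / 2645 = 1.64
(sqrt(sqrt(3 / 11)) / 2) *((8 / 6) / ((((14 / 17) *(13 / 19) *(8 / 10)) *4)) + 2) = 5983 *11^(3 / 4) *3^(1 / 4) / 48048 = 0.99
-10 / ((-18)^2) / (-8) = 5 / 1296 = 0.00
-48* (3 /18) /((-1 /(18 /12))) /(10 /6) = 7.20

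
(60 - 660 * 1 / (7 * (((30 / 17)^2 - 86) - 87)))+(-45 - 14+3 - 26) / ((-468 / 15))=1693749635 / 26806962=63.18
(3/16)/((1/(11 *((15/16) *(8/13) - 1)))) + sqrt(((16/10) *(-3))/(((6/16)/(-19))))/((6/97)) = -363/416 + 388 *sqrt(95)/15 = 251.24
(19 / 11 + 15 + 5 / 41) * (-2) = -15198 / 451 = -33.70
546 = 546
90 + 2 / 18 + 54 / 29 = 24005 / 261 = 91.97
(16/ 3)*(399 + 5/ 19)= 121376/ 57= 2129.40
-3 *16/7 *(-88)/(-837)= -1408/1953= -0.72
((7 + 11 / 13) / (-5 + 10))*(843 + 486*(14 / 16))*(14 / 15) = 603687 / 325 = 1857.50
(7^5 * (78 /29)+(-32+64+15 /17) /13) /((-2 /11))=-245160619 /986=-248641.60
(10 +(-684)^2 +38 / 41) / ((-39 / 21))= -134277808 / 533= -251928.35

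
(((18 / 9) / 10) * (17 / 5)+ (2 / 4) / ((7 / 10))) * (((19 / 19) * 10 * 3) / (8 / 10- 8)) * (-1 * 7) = 122 / 3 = 40.67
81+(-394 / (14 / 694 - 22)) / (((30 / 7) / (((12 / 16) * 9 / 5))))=66085317 / 762700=86.65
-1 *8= -8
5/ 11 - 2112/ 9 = -7729/ 33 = -234.21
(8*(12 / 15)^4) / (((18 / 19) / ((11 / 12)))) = 53504 / 16875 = 3.17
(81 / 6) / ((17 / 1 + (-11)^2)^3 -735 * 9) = 1 / 194182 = 0.00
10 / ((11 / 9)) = 8.18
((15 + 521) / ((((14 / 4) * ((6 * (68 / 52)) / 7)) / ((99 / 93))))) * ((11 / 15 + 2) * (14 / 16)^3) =134737603 / 505920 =266.32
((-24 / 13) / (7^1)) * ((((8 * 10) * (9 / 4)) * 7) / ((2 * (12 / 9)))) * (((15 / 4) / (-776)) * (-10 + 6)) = -6075 / 2522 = -2.41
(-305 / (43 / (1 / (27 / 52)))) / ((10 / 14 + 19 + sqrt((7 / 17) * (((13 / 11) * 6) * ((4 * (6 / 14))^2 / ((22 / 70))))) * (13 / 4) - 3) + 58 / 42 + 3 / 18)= -2072880040 / 374916699 + 2630320 * sqrt(6630) / 41657411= -0.39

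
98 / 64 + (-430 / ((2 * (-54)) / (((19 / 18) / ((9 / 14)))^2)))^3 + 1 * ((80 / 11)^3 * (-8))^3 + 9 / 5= -61122514723285836767042129961618057031 / 2097275844326199564983582880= -29143765179.31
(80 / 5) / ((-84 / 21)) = -4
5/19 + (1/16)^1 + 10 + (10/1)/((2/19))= 32019/304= 105.33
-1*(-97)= 97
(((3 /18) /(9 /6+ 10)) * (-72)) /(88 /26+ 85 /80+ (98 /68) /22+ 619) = -311168 /185933127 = -0.00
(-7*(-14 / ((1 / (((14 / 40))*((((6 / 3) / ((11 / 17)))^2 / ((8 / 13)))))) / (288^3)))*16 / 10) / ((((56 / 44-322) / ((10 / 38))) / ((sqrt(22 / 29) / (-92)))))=4362688512*sqrt(638) / 697015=158096.56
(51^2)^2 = 6765201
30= 30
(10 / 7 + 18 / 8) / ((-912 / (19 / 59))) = -103 / 79296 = -0.00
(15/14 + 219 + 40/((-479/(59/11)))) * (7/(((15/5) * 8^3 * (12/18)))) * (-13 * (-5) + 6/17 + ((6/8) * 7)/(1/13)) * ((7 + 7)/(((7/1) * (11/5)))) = 735919023325/4035801088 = 182.35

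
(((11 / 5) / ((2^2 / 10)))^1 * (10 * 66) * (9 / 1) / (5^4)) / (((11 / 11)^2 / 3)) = 19602 / 125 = 156.82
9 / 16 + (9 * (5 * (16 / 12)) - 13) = 47.56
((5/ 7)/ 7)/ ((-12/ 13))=-65/ 588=-0.11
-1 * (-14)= 14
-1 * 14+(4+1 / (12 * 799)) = -95879 / 9588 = -10.00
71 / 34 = 2.09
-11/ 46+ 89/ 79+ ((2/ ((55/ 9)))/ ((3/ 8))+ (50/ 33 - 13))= -5831009/ 599610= -9.72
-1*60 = -60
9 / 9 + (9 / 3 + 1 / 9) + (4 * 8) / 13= 6.57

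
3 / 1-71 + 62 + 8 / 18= -50 / 9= -5.56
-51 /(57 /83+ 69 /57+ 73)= -26809 /39371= -0.68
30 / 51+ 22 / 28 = 327 / 238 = 1.37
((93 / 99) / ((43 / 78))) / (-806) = -1 / 473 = -0.00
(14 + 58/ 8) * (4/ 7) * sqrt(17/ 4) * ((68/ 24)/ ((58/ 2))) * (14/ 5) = 289 * sqrt(17)/ 174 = 6.85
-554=-554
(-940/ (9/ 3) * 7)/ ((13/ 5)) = -32900/ 39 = -843.59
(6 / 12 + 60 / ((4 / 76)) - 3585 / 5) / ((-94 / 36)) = -7623 / 47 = -162.19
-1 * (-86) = 86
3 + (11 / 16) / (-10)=469 / 160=2.93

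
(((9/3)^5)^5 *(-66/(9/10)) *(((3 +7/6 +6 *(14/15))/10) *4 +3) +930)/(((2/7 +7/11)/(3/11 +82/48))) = -1309241530965707129/1420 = -922001078144864.18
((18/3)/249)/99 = 2/8217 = 0.00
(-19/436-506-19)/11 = -228919/4796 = -47.73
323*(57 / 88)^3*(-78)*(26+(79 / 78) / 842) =-102147378030045 / 573799424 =-178019.31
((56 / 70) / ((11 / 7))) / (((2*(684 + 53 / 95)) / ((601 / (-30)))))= -79933 / 10730445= -0.01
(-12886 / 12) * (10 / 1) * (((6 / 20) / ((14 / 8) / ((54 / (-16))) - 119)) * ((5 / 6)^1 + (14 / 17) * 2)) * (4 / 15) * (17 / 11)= 444567 / 16135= 27.55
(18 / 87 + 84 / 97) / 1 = 3018 / 2813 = 1.07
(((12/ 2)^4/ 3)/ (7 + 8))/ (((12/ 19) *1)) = 228/ 5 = 45.60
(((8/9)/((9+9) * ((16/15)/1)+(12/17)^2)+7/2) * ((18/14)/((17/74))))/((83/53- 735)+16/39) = -1447008173/53460147860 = -0.03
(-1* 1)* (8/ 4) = -2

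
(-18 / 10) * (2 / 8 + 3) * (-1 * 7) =40.95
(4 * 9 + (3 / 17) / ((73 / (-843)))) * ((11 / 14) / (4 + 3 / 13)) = 78273 / 12410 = 6.31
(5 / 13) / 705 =1 / 1833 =0.00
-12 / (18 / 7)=-14 / 3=-4.67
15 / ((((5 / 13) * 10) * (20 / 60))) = 117 / 10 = 11.70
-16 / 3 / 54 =-8 / 81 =-0.10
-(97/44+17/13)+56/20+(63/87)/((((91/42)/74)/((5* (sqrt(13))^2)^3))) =563332710927/82940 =6792051.01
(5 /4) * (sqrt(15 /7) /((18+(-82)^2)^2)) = 5 * sqrt(105) /1272727792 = 0.00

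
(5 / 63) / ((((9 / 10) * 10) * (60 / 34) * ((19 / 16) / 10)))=1360 / 32319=0.04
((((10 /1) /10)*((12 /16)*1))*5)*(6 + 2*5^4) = 4710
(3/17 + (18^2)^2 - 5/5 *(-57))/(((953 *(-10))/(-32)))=28569024/81005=352.68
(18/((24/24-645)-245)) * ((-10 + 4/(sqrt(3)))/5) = 36/889-24 * sqrt(3)/4445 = 0.03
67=67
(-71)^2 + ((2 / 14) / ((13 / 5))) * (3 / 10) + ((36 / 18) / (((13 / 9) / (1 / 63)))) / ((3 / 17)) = 393209 / 78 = 5041.14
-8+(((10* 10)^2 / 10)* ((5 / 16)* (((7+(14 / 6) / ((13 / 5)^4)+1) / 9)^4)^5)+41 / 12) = 643112697359910015370929306301684360153642287125176591957865799567817278366650070467141130565942387522397766998987080565 / 22120933952039269847396976134499673840694570674204097184384661009424779103279815835392333685095646082848258410613873604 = 29.07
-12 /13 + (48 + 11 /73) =44819 /949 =47.23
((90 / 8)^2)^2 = 4100625 / 256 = 16018.07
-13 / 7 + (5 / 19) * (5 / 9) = -2048 / 1197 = -1.71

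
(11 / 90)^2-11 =-88979 / 8100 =-10.99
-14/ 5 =-2.80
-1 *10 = -10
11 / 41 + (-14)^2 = 8047 / 41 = 196.27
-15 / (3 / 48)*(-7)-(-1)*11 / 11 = 1681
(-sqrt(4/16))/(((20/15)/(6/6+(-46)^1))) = 135/8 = 16.88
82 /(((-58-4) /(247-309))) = 82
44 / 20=11 / 5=2.20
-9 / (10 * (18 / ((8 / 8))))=-1 / 20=-0.05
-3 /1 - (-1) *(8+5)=10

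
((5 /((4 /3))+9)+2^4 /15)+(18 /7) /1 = 6883 /420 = 16.39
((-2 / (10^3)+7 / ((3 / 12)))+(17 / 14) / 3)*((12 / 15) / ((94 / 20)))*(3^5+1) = 145535752 / 123375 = 1179.62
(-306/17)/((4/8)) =-36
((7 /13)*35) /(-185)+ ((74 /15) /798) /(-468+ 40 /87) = -3976798493 /39032486220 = -0.10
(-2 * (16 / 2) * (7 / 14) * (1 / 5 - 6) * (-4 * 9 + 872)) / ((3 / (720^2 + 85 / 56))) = 6703000746.10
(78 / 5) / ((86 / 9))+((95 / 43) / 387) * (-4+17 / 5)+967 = 26864929 / 27735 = 968.63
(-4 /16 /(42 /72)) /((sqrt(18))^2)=-1 /42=-0.02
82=82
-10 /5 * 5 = -10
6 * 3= 18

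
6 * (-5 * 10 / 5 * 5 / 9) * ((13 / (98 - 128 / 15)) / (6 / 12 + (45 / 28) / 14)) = -1274000 / 161711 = -7.88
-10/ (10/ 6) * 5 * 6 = -180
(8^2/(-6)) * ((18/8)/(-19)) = 24/19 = 1.26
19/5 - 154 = -751/5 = -150.20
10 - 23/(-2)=43/2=21.50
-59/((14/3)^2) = -531/196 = -2.71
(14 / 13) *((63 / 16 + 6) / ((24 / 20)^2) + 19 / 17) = 183211 / 21216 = 8.64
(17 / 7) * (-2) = -34 / 7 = -4.86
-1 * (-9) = 9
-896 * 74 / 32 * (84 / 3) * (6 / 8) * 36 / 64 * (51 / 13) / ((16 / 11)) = -27461511 / 416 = -66013.25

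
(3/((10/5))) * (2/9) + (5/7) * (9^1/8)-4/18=0.91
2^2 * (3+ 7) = 40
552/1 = 552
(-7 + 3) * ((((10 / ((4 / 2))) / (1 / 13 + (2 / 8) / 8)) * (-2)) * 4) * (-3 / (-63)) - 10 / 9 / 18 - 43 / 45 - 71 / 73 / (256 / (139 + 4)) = 3648939893 / 52980480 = 68.87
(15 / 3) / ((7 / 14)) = 10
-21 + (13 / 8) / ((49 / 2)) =-4103 / 196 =-20.93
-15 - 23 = -38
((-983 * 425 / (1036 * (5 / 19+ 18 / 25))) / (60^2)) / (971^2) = -7937725 / 65686721744448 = -0.00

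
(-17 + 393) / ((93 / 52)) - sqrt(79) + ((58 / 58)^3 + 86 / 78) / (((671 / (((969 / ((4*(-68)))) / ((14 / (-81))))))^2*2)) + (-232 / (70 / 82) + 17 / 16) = -8258235122094589 / 136564362654720 - sqrt(79) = -69.36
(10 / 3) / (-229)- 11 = -7567 / 687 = -11.01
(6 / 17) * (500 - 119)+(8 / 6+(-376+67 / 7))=-230.62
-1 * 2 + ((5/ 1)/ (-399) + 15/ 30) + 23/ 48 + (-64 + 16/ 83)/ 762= -1.12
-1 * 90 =-90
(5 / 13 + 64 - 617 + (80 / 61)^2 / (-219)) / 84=-209082772 / 31781061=-6.58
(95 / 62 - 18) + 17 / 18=-15.52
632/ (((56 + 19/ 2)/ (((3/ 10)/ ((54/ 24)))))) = 2528/ 1965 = 1.29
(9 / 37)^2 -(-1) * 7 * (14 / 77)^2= 48133 / 165649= 0.29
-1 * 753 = -753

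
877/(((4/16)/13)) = 45604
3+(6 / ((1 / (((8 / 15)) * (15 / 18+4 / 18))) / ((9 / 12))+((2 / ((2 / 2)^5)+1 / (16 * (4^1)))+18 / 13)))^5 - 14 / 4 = 37226844921230017561395 / 51901942605816498223514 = 0.72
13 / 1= 13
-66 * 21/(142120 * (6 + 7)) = -63/83980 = -0.00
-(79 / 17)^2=-6241 / 289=-21.60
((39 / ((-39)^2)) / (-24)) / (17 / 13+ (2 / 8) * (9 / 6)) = -1 / 1575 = -0.00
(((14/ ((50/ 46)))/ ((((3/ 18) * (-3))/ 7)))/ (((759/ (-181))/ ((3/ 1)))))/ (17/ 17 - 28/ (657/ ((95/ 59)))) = 1375156188/ 9928325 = 138.51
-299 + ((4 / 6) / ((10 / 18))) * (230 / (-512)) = -38341 / 128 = -299.54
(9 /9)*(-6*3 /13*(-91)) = 126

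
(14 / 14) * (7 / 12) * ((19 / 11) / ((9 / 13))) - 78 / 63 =1807 / 8316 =0.22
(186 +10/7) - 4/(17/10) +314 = 59390/119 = 499.08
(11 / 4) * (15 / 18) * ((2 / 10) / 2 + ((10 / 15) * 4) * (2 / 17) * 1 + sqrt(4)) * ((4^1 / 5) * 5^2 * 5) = 338525 / 612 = 553.15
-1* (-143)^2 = -20449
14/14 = 1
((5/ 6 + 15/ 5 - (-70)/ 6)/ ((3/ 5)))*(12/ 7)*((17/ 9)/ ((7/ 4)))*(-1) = -21080/ 441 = -47.80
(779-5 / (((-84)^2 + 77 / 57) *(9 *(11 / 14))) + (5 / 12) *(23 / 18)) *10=532192911215 / 68270796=7795.32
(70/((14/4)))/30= 0.67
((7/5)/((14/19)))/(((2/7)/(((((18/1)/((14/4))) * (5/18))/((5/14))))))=26.60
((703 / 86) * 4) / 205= 1406 / 8815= 0.16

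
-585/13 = -45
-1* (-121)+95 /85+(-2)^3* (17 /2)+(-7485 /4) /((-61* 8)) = 1923085 /33184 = 57.95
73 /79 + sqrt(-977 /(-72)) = 73 /79 + sqrt(1954) /12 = 4.61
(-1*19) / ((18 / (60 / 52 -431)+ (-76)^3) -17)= 53086 / 1226546559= 0.00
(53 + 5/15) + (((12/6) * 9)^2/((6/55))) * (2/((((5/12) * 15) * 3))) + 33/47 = 261439/705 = 370.84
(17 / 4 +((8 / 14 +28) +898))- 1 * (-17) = 947.82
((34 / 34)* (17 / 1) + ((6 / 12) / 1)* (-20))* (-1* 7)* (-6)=294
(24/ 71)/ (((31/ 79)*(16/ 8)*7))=948/ 15407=0.06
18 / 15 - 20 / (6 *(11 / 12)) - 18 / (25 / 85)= -700 / 11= -63.64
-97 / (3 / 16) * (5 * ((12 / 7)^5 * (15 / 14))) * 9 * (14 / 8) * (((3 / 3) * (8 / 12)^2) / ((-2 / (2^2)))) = 9654681600 / 16807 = 574444.08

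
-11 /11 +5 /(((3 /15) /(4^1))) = 99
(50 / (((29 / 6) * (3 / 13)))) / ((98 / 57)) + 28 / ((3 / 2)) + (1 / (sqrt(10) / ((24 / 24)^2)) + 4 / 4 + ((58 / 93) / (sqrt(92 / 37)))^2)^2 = 230044 * sqrt(10) / 994635 + 25966228344665249 / 562317428385090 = 46.91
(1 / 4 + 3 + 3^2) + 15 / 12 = 27 / 2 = 13.50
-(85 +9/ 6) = -173/ 2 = -86.50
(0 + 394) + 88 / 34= 6742 / 17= 396.59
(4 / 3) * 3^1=4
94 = 94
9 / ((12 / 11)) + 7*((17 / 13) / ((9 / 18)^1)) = 26.56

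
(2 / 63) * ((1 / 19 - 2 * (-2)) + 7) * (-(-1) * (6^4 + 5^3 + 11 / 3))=85480 / 171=499.88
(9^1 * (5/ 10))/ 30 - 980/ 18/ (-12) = 4.69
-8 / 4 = -2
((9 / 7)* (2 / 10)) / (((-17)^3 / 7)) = -9 / 24565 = -0.00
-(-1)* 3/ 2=3/ 2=1.50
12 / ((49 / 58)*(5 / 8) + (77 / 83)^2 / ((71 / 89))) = 2723414592 / 364678139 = 7.47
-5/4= -1.25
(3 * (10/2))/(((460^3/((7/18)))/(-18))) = -21/19467200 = -0.00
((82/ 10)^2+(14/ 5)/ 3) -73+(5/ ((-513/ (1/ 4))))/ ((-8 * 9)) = -4.83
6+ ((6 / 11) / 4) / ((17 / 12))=1140 / 187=6.10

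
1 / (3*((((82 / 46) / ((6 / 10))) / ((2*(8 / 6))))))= 184 / 615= 0.30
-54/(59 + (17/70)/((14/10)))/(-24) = 0.04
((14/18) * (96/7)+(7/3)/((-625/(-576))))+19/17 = 444169/31875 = 13.93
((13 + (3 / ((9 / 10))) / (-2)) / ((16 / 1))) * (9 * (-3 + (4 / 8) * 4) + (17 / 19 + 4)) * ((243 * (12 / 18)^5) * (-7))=12376 / 19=651.37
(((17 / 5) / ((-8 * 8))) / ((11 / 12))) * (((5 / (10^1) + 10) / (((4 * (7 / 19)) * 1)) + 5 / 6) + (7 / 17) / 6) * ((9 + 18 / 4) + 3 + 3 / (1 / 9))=-20.24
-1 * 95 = -95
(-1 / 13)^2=1 / 169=0.01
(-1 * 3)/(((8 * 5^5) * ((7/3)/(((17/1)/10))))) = -153/1750000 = -0.00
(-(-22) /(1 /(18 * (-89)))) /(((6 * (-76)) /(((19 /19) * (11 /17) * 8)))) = 129228 /323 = 400.09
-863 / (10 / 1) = -863 / 10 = -86.30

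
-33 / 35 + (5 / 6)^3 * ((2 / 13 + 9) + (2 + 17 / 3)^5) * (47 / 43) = 2151265899233 / 128365965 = 16758.85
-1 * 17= -17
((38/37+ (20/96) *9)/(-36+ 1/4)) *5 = -4295/10582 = -0.41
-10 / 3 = -3.33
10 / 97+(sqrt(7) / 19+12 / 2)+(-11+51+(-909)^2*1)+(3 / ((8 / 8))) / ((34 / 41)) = sqrt(7) / 19+2725238717 / 3298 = 826330.86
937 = 937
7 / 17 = 0.41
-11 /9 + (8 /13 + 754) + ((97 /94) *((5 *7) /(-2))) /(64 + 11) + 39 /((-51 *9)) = 1407980023 /1869660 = 753.07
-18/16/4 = -9/32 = -0.28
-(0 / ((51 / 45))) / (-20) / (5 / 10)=0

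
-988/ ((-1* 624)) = 19/ 12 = 1.58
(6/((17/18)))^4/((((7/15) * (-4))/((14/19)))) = -1020366720/1586899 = -642.99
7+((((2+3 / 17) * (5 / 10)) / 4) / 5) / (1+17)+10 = 208117 / 12240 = 17.00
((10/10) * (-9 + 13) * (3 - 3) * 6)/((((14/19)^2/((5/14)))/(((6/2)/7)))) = 0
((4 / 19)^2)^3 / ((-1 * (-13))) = 4096 / 611596453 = 0.00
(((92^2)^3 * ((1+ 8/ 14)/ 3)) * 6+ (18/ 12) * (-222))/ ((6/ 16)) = 5081832391328.38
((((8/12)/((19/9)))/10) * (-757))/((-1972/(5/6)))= 0.01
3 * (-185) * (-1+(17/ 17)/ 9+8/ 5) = -1184/ 3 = -394.67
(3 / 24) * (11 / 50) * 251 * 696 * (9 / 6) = 720621 / 100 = 7206.21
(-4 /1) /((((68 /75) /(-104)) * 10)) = 780 /17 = 45.88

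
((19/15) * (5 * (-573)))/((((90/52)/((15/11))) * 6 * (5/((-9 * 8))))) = 377416/55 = 6862.11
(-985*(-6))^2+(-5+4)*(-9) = 34928109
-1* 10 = -10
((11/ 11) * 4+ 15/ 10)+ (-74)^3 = -810437/ 2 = -405218.50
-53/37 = -1.43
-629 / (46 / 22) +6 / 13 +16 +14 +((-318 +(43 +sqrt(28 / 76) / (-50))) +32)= -153496 / 299- sqrt(133) / 950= -513.38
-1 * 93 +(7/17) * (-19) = -1714/17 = -100.82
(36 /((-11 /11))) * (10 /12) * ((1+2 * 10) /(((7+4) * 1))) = -630 /11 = -57.27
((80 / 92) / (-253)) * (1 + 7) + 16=92944 / 5819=15.97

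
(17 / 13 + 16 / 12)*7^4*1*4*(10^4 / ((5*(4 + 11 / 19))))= 37590056000 / 3393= 11078707.93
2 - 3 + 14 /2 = 6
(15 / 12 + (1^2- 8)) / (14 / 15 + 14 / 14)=-345 / 116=-2.97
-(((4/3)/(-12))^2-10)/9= 809/729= 1.11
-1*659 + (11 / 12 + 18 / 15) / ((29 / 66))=-654.18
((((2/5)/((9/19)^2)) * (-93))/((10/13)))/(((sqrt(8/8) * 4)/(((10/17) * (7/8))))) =-1018381/36720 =-27.73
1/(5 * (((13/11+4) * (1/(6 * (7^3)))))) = 7546/95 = 79.43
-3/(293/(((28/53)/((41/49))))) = -4116/636689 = -0.01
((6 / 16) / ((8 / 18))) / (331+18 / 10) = 0.00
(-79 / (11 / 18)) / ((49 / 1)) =-1422 / 539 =-2.64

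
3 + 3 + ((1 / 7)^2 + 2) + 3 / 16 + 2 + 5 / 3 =27929 / 2352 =11.87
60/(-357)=-20/119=-0.17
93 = 93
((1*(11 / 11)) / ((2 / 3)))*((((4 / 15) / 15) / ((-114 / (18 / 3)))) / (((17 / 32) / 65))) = -832 / 4845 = -0.17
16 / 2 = 8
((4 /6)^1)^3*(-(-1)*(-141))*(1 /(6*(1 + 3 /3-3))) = 188 /27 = 6.96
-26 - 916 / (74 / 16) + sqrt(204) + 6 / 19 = -157288 / 703 + 2 * sqrt(51) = -209.46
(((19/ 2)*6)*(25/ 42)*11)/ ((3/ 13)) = 67925/ 42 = 1617.26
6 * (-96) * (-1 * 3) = 1728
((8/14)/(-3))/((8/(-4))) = 2/21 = 0.10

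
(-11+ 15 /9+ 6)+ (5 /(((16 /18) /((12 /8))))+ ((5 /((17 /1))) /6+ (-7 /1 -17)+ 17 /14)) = -100717 /5712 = -17.63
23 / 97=0.24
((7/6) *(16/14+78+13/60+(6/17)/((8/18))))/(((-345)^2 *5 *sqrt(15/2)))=0.00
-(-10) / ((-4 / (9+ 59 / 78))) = -3805 / 156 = -24.39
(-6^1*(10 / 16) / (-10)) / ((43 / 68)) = 51 / 86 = 0.59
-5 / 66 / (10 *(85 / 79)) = -79 / 11220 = -0.01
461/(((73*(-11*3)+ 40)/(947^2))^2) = 370766802323741/5612161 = 66064890.57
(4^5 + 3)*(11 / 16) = 11297 / 16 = 706.06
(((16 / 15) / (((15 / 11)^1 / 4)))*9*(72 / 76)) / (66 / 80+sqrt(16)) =101376 / 18335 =5.53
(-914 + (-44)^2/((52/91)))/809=2474/809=3.06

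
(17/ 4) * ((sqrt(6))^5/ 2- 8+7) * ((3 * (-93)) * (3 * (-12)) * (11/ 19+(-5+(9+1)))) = -4524822/ 19+81446796 * sqrt(6)/ 19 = 10262014.18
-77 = -77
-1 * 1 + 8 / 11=-3 / 11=-0.27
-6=-6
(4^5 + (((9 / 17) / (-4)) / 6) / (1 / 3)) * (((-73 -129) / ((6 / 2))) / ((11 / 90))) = -210971325 / 374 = -564094.45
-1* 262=-262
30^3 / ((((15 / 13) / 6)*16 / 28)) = 245700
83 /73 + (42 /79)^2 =646775 /455593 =1.42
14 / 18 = 7 / 9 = 0.78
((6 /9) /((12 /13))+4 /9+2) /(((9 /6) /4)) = 76 /9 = 8.44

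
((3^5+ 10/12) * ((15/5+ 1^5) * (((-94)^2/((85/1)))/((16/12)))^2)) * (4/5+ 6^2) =7881426526512/36125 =218170976.51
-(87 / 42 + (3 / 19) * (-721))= 29731 / 266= 111.77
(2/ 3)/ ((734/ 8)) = 8/ 1101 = 0.01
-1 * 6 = -6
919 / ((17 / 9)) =8271 / 17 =486.53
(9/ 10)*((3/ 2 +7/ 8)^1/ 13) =171/ 1040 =0.16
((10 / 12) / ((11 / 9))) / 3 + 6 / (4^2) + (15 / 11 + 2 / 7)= 1387 / 616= 2.25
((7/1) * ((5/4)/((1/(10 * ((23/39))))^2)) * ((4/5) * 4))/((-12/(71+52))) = -15182300/1521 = -9981.79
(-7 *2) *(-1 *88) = 1232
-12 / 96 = -0.12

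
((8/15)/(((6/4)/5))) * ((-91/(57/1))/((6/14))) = -10192/1539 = -6.62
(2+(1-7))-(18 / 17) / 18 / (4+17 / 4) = -2248 / 561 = -4.01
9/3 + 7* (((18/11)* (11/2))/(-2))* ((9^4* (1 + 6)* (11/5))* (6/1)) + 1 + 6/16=-763857689/40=-19096442.22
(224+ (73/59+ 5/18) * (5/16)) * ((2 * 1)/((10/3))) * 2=3814253/14160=269.37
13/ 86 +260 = 22373/ 86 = 260.15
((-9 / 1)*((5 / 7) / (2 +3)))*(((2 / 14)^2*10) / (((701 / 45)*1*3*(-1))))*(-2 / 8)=-675 / 480886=-0.00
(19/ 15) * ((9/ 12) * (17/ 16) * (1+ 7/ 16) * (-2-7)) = -66861/ 5120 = -13.06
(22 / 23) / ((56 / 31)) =0.53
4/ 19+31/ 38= 39/ 38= 1.03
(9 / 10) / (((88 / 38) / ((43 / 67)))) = 7353 / 29480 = 0.25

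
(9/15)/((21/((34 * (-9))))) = -306/35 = -8.74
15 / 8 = 1.88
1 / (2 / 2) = 1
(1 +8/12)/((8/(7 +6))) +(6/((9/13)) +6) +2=155/8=19.38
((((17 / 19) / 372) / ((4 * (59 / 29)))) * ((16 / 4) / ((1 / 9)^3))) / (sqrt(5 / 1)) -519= -519+119799 * sqrt(5) / 695020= -518.61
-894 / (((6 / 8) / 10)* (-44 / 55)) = 14900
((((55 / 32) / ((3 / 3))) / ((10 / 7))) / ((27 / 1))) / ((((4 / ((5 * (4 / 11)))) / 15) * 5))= 35 / 576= 0.06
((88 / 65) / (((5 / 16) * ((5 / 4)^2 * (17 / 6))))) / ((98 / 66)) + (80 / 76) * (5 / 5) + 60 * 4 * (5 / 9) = 52098088508 / 385783125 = 135.05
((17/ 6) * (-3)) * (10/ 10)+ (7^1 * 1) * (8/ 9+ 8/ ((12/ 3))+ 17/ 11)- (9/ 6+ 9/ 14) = 28271/ 1386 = 20.40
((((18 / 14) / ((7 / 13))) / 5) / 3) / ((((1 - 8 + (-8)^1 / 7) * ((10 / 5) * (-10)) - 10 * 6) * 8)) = 0.00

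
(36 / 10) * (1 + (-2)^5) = -558 / 5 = -111.60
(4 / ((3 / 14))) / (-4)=-14 / 3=-4.67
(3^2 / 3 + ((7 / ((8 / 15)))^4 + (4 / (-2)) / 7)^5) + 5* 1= 445918278245587089521258460707863445125736199 / 19377151727927277125632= 23012581235193011158079.78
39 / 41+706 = 28985 / 41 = 706.95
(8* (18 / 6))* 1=24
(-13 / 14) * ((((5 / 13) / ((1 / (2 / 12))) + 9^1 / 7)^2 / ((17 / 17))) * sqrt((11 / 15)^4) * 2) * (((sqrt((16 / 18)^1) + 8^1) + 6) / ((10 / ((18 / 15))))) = -65723449 / 21498750 - 65723449 * sqrt(2) / 451473750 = -3.26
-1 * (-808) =808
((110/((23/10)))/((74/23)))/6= 275/111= 2.48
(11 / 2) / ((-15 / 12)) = -22 / 5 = -4.40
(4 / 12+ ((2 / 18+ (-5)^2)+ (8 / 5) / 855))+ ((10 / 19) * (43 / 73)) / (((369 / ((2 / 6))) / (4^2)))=976934557 / 38385225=25.45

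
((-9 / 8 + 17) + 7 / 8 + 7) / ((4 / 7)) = 665 / 16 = 41.56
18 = 18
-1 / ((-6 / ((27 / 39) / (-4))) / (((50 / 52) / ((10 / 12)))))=-45 / 1352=-0.03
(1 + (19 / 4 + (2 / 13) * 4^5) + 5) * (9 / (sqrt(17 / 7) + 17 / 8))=1102626 / 715- 1260144 * sqrt(119) / 12155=411.20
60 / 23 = 2.61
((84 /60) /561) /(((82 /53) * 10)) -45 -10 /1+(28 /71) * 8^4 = 254812004641 /163307100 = 1560.32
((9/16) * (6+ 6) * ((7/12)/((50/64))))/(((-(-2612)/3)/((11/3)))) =693/32650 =0.02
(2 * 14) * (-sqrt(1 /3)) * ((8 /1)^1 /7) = -32 * sqrt(3) /3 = -18.48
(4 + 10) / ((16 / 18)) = 63 / 4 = 15.75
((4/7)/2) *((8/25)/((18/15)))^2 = 32/1575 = 0.02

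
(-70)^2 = 4900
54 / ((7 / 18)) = 138.86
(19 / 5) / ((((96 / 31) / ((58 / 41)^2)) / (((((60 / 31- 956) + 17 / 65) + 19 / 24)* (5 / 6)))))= -736434191833 / 377619840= -1950.20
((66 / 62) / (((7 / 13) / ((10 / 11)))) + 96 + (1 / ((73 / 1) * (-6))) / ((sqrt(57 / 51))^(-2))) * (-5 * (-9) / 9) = 790074445 / 1615782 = 488.97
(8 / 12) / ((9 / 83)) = 166 / 27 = 6.15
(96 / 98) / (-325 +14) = -48 / 15239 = -0.00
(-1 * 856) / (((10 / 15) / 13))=-16692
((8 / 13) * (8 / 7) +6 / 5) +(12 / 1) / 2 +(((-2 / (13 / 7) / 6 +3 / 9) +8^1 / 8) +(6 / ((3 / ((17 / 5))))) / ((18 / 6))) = 1189 / 105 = 11.32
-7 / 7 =-1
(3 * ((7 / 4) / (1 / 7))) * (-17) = -2499 / 4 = -624.75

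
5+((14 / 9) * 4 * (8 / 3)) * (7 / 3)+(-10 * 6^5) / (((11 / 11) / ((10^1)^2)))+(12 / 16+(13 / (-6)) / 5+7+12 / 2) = -12597027607 / 1620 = -7775942.97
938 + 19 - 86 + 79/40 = 34919/40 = 872.98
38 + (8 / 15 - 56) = -262 / 15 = -17.47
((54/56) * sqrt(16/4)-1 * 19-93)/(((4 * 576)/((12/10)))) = -1541/26880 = -0.06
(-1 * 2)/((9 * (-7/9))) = 2/7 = 0.29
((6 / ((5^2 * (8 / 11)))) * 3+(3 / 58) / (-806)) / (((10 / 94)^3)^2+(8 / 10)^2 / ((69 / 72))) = 143415163979479923 / 96750307575198914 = 1.48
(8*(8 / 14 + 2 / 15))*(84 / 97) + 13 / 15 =1673 / 291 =5.75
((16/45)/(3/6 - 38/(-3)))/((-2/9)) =-48/395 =-0.12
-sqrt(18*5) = -3*sqrt(10) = -9.49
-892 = -892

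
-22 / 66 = -1 / 3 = -0.33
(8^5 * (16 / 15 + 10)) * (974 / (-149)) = -5298061312 / 2235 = -2370497.23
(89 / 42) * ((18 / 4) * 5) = 47.68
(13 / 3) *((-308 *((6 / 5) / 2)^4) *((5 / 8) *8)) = -108108 / 125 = -864.86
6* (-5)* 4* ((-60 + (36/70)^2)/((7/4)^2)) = 28099584/12005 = 2340.66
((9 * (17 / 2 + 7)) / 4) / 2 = 279 / 16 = 17.44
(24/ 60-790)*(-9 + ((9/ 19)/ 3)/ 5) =3363696/ 475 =7081.47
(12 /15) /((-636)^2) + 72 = 36404641 /505620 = 72.00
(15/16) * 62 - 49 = 73/8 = 9.12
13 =13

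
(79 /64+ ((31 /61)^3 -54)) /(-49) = 764608213 /711812416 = 1.07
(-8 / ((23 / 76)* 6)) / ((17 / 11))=-3344 / 1173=-2.85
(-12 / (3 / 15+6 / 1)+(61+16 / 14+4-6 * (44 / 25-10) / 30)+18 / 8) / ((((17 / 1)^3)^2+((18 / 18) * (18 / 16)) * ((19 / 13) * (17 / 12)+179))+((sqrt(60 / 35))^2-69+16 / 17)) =13064517544 / 4630287935585625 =0.00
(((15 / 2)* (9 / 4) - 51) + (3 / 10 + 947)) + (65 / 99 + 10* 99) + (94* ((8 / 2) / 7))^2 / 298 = 55323426553 / 28911960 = 1913.51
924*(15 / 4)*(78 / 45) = 6006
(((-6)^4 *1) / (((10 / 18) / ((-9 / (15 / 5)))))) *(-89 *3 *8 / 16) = 4671432 / 5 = 934286.40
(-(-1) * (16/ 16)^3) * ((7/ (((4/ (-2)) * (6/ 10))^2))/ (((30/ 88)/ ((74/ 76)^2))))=527065/ 38988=13.52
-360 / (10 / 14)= -504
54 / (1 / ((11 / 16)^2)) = 3267 / 128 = 25.52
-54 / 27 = -2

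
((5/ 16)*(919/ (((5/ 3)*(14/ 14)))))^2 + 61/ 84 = 159625933/ 5376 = 29692.32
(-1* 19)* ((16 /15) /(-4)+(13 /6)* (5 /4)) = -46.39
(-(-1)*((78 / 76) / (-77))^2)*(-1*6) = -4563 / 4280738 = -0.00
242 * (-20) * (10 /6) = -24200 /3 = -8066.67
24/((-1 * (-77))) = 24/77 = 0.31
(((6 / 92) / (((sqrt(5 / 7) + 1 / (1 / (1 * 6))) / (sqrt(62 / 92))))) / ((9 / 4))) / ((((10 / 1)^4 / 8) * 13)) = -sqrt(49910) / 6369821250 + 7 * sqrt(1426) / 1061636875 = 0.00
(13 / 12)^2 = 169 / 144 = 1.17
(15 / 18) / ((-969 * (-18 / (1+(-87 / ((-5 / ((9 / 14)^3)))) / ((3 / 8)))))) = 5714 / 8973909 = 0.00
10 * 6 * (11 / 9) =220 / 3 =73.33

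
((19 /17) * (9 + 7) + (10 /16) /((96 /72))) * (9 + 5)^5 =167784281 /17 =9869663.59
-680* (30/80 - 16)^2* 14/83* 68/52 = -158046875/4316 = -36618.83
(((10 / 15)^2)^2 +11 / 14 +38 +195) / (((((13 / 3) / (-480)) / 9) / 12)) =-254723520 / 91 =-2799159.56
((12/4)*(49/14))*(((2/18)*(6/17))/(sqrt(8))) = 7*sqrt(2)/68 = 0.15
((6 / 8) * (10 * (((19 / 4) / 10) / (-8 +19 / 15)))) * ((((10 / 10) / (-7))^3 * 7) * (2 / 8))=855 / 316736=0.00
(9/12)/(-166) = -0.00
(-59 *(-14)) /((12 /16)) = 3304 /3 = 1101.33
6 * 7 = 42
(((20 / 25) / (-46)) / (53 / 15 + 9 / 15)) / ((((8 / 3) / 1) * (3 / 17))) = -51 / 5704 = -0.01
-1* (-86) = 86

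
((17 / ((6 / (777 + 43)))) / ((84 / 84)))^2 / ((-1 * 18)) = -24290450 / 81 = -299882.10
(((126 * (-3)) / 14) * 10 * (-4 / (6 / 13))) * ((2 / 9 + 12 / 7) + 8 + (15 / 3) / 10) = 170950 / 7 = 24421.43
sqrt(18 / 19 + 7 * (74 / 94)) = sqrt(5149931) / 893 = 2.54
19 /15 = 1.27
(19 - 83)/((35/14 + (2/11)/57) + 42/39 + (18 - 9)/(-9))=-1043328/42061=-24.81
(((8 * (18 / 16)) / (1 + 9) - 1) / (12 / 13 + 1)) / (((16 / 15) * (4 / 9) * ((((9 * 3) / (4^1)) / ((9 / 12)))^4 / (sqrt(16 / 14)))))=-13 * sqrt(14) / 2721600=-0.00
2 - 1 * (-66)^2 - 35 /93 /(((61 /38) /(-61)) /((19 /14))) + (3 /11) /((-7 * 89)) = -2762561080 /637329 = -4334.59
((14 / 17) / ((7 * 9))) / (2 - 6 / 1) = -1 / 306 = -0.00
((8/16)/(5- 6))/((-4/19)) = 19/8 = 2.38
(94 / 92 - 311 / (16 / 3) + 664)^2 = 49849046361 / 135424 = 368096.10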